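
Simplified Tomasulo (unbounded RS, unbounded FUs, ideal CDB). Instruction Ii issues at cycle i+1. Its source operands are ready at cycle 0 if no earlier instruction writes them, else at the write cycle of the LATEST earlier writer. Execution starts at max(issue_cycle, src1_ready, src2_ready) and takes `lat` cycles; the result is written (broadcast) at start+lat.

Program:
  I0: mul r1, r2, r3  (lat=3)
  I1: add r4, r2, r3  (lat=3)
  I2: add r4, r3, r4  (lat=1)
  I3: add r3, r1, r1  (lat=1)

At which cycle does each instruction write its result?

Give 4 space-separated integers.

I0 mul r1: issue@1 deps=(None,None) exec_start@1 write@4
I1 add r4: issue@2 deps=(None,None) exec_start@2 write@5
I2 add r4: issue@3 deps=(None,1) exec_start@5 write@6
I3 add r3: issue@4 deps=(0,0) exec_start@4 write@5

Answer: 4 5 6 5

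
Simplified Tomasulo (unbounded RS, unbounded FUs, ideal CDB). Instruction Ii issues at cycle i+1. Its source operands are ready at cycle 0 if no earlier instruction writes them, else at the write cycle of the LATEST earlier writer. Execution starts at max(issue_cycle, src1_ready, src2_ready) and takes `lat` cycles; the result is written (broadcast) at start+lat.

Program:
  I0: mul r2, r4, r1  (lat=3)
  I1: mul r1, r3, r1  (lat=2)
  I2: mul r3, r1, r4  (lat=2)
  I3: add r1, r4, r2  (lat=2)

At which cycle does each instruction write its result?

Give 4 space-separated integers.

Answer: 4 4 6 6

Derivation:
I0 mul r2: issue@1 deps=(None,None) exec_start@1 write@4
I1 mul r1: issue@2 deps=(None,None) exec_start@2 write@4
I2 mul r3: issue@3 deps=(1,None) exec_start@4 write@6
I3 add r1: issue@4 deps=(None,0) exec_start@4 write@6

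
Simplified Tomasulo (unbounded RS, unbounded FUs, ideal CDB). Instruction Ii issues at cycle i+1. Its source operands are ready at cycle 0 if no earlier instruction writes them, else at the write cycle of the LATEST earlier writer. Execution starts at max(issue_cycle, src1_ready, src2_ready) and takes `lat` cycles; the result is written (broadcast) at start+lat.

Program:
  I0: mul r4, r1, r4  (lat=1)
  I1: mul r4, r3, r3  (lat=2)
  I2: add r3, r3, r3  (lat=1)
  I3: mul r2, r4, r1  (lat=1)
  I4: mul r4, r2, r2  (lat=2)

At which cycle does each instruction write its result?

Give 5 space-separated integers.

I0 mul r4: issue@1 deps=(None,None) exec_start@1 write@2
I1 mul r4: issue@2 deps=(None,None) exec_start@2 write@4
I2 add r3: issue@3 deps=(None,None) exec_start@3 write@4
I3 mul r2: issue@4 deps=(1,None) exec_start@4 write@5
I4 mul r4: issue@5 deps=(3,3) exec_start@5 write@7

Answer: 2 4 4 5 7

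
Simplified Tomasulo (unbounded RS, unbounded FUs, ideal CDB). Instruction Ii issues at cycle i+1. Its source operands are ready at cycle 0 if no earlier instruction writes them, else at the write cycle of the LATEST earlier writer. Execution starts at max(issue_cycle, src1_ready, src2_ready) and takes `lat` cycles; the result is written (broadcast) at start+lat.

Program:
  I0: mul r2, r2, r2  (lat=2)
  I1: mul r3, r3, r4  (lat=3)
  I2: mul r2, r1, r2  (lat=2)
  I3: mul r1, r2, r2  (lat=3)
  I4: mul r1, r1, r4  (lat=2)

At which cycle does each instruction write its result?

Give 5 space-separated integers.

Answer: 3 5 5 8 10

Derivation:
I0 mul r2: issue@1 deps=(None,None) exec_start@1 write@3
I1 mul r3: issue@2 deps=(None,None) exec_start@2 write@5
I2 mul r2: issue@3 deps=(None,0) exec_start@3 write@5
I3 mul r1: issue@4 deps=(2,2) exec_start@5 write@8
I4 mul r1: issue@5 deps=(3,None) exec_start@8 write@10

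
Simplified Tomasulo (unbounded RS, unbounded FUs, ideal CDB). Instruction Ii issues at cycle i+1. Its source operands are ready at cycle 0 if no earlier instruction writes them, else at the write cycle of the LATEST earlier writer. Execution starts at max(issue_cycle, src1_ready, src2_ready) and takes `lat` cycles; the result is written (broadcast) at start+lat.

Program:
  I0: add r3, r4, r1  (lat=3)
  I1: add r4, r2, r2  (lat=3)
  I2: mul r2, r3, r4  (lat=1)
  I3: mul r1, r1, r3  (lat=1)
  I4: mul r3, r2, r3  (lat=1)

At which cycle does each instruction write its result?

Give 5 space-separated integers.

Answer: 4 5 6 5 7

Derivation:
I0 add r3: issue@1 deps=(None,None) exec_start@1 write@4
I1 add r4: issue@2 deps=(None,None) exec_start@2 write@5
I2 mul r2: issue@3 deps=(0,1) exec_start@5 write@6
I3 mul r1: issue@4 deps=(None,0) exec_start@4 write@5
I4 mul r3: issue@5 deps=(2,0) exec_start@6 write@7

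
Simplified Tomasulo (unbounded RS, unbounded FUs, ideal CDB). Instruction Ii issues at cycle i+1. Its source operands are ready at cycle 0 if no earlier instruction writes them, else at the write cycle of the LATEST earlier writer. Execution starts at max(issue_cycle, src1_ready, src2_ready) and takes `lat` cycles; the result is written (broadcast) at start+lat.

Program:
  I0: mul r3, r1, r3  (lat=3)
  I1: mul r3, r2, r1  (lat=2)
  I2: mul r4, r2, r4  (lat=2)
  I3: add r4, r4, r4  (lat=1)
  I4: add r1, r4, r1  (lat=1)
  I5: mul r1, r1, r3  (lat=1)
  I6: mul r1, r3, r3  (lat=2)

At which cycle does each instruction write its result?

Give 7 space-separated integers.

I0 mul r3: issue@1 deps=(None,None) exec_start@1 write@4
I1 mul r3: issue@2 deps=(None,None) exec_start@2 write@4
I2 mul r4: issue@3 deps=(None,None) exec_start@3 write@5
I3 add r4: issue@4 deps=(2,2) exec_start@5 write@6
I4 add r1: issue@5 deps=(3,None) exec_start@6 write@7
I5 mul r1: issue@6 deps=(4,1) exec_start@7 write@8
I6 mul r1: issue@7 deps=(1,1) exec_start@7 write@9

Answer: 4 4 5 6 7 8 9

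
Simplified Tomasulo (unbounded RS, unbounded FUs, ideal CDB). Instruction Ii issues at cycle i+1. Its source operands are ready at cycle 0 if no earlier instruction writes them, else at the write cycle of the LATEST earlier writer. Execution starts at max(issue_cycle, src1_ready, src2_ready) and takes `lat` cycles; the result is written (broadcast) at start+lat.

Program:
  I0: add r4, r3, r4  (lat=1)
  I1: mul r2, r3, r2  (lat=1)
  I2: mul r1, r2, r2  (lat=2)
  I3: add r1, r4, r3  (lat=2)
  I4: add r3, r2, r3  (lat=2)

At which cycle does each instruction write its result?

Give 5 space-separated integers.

I0 add r4: issue@1 deps=(None,None) exec_start@1 write@2
I1 mul r2: issue@2 deps=(None,None) exec_start@2 write@3
I2 mul r1: issue@3 deps=(1,1) exec_start@3 write@5
I3 add r1: issue@4 deps=(0,None) exec_start@4 write@6
I4 add r3: issue@5 deps=(1,None) exec_start@5 write@7

Answer: 2 3 5 6 7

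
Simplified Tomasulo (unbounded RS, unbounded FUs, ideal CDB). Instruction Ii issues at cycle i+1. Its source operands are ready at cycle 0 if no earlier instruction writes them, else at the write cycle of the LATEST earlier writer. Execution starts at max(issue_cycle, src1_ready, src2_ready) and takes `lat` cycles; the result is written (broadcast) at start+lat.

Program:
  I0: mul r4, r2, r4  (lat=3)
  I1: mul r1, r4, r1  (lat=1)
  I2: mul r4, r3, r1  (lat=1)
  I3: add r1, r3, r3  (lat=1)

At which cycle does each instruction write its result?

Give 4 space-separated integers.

I0 mul r4: issue@1 deps=(None,None) exec_start@1 write@4
I1 mul r1: issue@2 deps=(0,None) exec_start@4 write@5
I2 mul r4: issue@3 deps=(None,1) exec_start@5 write@6
I3 add r1: issue@4 deps=(None,None) exec_start@4 write@5

Answer: 4 5 6 5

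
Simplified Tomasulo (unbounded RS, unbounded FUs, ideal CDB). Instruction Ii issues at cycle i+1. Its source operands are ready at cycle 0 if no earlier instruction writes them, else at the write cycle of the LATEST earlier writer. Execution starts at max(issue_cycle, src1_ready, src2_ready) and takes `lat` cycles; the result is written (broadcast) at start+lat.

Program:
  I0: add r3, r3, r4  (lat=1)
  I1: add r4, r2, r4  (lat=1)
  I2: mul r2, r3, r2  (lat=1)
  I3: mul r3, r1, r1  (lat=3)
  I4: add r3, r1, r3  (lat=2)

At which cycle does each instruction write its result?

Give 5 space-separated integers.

I0 add r3: issue@1 deps=(None,None) exec_start@1 write@2
I1 add r4: issue@2 deps=(None,None) exec_start@2 write@3
I2 mul r2: issue@3 deps=(0,None) exec_start@3 write@4
I3 mul r3: issue@4 deps=(None,None) exec_start@4 write@7
I4 add r3: issue@5 deps=(None,3) exec_start@7 write@9

Answer: 2 3 4 7 9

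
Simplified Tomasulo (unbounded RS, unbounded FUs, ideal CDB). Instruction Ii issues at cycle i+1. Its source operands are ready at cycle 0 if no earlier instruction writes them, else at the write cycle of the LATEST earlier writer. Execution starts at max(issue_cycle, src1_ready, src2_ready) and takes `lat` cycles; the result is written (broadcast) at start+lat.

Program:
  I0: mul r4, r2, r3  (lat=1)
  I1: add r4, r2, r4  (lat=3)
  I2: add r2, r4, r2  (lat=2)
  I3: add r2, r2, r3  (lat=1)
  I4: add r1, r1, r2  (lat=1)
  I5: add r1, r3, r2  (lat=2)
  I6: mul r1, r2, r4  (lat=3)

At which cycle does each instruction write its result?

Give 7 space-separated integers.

I0 mul r4: issue@1 deps=(None,None) exec_start@1 write@2
I1 add r4: issue@2 deps=(None,0) exec_start@2 write@5
I2 add r2: issue@3 deps=(1,None) exec_start@5 write@7
I3 add r2: issue@4 deps=(2,None) exec_start@7 write@8
I4 add r1: issue@5 deps=(None,3) exec_start@8 write@9
I5 add r1: issue@6 deps=(None,3) exec_start@8 write@10
I6 mul r1: issue@7 deps=(3,1) exec_start@8 write@11

Answer: 2 5 7 8 9 10 11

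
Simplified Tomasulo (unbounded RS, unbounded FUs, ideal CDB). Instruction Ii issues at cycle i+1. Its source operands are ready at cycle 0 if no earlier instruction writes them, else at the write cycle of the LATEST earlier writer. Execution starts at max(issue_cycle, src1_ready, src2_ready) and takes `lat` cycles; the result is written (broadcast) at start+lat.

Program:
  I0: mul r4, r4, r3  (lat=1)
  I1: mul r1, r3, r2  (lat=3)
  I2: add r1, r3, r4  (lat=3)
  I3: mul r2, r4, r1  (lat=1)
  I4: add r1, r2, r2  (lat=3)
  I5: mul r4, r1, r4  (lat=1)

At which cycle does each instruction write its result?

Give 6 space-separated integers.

Answer: 2 5 6 7 10 11

Derivation:
I0 mul r4: issue@1 deps=(None,None) exec_start@1 write@2
I1 mul r1: issue@2 deps=(None,None) exec_start@2 write@5
I2 add r1: issue@3 deps=(None,0) exec_start@3 write@6
I3 mul r2: issue@4 deps=(0,2) exec_start@6 write@7
I4 add r1: issue@5 deps=(3,3) exec_start@7 write@10
I5 mul r4: issue@6 deps=(4,0) exec_start@10 write@11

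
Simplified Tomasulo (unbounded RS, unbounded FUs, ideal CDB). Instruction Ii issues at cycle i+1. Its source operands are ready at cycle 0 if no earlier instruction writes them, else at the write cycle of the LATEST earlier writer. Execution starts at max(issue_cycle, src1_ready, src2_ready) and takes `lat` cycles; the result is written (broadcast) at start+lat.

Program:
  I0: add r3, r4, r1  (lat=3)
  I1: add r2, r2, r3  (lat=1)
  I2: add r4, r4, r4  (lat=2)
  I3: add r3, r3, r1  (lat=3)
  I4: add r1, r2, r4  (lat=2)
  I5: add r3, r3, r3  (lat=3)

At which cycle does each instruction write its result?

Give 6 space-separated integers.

I0 add r3: issue@1 deps=(None,None) exec_start@1 write@4
I1 add r2: issue@2 deps=(None,0) exec_start@4 write@5
I2 add r4: issue@3 deps=(None,None) exec_start@3 write@5
I3 add r3: issue@4 deps=(0,None) exec_start@4 write@7
I4 add r1: issue@5 deps=(1,2) exec_start@5 write@7
I5 add r3: issue@6 deps=(3,3) exec_start@7 write@10

Answer: 4 5 5 7 7 10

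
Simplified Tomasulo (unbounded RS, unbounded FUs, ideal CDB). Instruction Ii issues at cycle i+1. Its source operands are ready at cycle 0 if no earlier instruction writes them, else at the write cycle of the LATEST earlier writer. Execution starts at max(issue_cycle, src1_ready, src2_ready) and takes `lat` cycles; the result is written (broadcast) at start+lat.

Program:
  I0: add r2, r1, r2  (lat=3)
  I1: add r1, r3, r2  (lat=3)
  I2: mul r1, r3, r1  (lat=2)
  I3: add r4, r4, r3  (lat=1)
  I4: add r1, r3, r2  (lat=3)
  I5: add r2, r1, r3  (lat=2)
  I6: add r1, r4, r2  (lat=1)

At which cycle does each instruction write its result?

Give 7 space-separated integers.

I0 add r2: issue@1 deps=(None,None) exec_start@1 write@4
I1 add r1: issue@2 deps=(None,0) exec_start@4 write@7
I2 mul r1: issue@3 deps=(None,1) exec_start@7 write@9
I3 add r4: issue@4 deps=(None,None) exec_start@4 write@5
I4 add r1: issue@5 deps=(None,0) exec_start@5 write@8
I5 add r2: issue@6 deps=(4,None) exec_start@8 write@10
I6 add r1: issue@7 deps=(3,5) exec_start@10 write@11

Answer: 4 7 9 5 8 10 11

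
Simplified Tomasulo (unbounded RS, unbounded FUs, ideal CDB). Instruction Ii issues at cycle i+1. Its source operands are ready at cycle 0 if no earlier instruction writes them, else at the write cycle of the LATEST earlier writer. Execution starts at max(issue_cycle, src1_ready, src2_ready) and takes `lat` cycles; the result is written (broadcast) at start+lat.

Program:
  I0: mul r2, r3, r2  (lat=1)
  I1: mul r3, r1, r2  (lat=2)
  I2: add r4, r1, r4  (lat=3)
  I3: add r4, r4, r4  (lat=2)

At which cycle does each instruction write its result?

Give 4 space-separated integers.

I0 mul r2: issue@1 deps=(None,None) exec_start@1 write@2
I1 mul r3: issue@2 deps=(None,0) exec_start@2 write@4
I2 add r4: issue@3 deps=(None,None) exec_start@3 write@6
I3 add r4: issue@4 deps=(2,2) exec_start@6 write@8

Answer: 2 4 6 8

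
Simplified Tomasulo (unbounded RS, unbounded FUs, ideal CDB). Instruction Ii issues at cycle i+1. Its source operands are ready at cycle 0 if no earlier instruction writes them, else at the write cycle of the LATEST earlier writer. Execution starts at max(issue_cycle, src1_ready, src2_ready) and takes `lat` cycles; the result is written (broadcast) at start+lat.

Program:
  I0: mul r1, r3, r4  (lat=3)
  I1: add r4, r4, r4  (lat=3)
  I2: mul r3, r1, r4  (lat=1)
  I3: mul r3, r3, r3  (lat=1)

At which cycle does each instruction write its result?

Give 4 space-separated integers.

Answer: 4 5 6 7

Derivation:
I0 mul r1: issue@1 deps=(None,None) exec_start@1 write@4
I1 add r4: issue@2 deps=(None,None) exec_start@2 write@5
I2 mul r3: issue@3 deps=(0,1) exec_start@5 write@6
I3 mul r3: issue@4 deps=(2,2) exec_start@6 write@7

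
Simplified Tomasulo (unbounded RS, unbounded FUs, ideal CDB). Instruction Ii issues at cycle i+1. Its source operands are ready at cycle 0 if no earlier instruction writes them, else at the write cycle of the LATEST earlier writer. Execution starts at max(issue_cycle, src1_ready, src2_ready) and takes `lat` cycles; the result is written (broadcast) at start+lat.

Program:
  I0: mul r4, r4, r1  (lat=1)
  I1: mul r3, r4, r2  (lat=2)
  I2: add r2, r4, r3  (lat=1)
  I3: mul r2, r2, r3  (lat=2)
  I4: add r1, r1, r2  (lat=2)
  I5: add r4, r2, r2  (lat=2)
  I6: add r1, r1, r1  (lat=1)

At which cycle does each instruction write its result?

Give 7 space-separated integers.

I0 mul r4: issue@1 deps=(None,None) exec_start@1 write@2
I1 mul r3: issue@2 deps=(0,None) exec_start@2 write@4
I2 add r2: issue@3 deps=(0,1) exec_start@4 write@5
I3 mul r2: issue@4 deps=(2,1) exec_start@5 write@7
I4 add r1: issue@5 deps=(None,3) exec_start@7 write@9
I5 add r4: issue@6 deps=(3,3) exec_start@7 write@9
I6 add r1: issue@7 deps=(4,4) exec_start@9 write@10

Answer: 2 4 5 7 9 9 10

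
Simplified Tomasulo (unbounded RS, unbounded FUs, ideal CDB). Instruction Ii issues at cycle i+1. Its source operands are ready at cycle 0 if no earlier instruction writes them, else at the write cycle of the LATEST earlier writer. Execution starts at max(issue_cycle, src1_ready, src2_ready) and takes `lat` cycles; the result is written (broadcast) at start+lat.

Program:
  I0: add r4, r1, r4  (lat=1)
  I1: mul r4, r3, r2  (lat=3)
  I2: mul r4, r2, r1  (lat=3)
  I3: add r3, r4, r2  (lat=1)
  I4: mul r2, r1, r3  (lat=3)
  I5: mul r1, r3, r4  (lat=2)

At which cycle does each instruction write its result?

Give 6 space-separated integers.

I0 add r4: issue@1 deps=(None,None) exec_start@1 write@2
I1 mul r4: issue@2 deps=(None,None) exec_start@2 write@5
I2 mul r4: issue@3 deps=(None,None) exec_start@3 write@6
I3 add r3: issue@4 deps=(2,None) exec_start@6 write@7
I4 mul r2: issue@5 deps=(None,3) exec_start@7 write@10
I5 mul r1: issue@6 deps=(3,2) exec_start@7 write@9

Answer: 2 5 6 7 10 9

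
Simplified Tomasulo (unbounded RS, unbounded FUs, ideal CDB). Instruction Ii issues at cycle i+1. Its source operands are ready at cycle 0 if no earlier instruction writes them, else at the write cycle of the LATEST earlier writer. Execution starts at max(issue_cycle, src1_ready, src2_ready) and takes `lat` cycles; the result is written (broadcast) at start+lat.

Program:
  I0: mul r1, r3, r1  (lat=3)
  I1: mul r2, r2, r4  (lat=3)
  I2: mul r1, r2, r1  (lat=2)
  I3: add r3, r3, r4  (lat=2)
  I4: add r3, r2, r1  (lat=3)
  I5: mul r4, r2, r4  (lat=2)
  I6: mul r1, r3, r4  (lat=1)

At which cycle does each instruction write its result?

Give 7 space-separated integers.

Answer: 4 5 7 6 10 8 11

Derivation:
I0 mul r1: issue@1 deps=(None,None) exec_start@1 write@4
I1 mul r2: issue@2 deps=(None,None) exec_start@2 write@5
I2 mul r1: issue@3 deps=(1,0) exec_start@5 write@7
I3 add r3: issue@4 deps=(None,None) exec_start@4 write@6
I4 add r3: issue@5 deps=(1,2) exec_start@7 write@10
I5 mul r4: issue@6 deps=(1,None) exec_start@6 write@8
I6 mul r1: issue@7 deps=(4,5) exec_start@10 write@11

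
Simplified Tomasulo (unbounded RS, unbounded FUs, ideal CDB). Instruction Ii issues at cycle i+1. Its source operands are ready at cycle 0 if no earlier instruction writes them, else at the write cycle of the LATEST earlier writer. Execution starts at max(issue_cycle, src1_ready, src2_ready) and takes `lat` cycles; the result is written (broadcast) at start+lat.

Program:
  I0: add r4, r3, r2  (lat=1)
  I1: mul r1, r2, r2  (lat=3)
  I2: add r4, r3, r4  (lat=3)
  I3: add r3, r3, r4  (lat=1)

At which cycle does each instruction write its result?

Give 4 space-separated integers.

I0 add r4: issue@1 deps=(None,None) exec_start@1 write@2
I1 mul r1: issue@2 deps=(None,None) exec_start@2 write@5
I2 add r4: issue@3 deps=(None,0) exec_start@3 write@6
I3 add r3: issue@4 deps=(None,2) exec_start@6 write@7

Answer: 2 5 6 7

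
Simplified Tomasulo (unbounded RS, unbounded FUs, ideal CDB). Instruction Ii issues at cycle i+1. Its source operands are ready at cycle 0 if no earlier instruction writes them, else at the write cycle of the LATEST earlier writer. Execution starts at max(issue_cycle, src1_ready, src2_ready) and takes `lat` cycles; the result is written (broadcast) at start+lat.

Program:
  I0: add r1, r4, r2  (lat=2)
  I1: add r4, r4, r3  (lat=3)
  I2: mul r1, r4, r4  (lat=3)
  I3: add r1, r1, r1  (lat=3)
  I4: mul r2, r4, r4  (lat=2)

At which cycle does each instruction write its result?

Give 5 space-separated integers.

Answer: 3 5 8 11 7

Derivation:
I0 add r1: issue@1 deps=(None,None) exec_start@1 write@3
I1 add r4: issue@2 deps=(None,None) exec_start@2 write@5
I2 mul r1: issue@3 deps=(1,1) exec_start@5 write@8
I3 add r1: issue@4 deps=(2,2) exec_start@8 write@11
I4 mul r2: issue@5 deps=(1,1) exec_start@5 write@7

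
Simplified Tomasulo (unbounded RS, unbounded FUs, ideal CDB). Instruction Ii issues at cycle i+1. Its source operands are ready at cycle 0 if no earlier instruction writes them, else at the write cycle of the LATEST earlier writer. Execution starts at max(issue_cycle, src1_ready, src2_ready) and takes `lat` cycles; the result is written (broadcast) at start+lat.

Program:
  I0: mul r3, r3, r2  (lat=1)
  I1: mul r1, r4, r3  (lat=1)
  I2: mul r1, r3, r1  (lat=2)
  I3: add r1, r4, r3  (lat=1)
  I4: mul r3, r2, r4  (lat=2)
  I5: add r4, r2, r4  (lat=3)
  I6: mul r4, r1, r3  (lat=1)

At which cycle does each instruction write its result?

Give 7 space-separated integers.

Answer: 2 3 5 5 7 9 8

Derivation:
I0 mul r3: issue@1 deps=(None,None) exec_start@1 write@2
I1 mul r1: issue@2 deps=(None,0) exec_start@2 write@3
I2 mul r1: issue@3 deps=(0,1) exec_start@3 write@5
I3 add r1: issue@4 deps=(None,0) exec_start@4 write@5
I4 mul r3: issue@5 deps=(None,None) exec_start@5 write@7
I5 add r4: issue@6 deps=(None,None) exec_start@6 write@9
I6 mul r4: issue@7 deps=(3,4) exec_start@7 write@8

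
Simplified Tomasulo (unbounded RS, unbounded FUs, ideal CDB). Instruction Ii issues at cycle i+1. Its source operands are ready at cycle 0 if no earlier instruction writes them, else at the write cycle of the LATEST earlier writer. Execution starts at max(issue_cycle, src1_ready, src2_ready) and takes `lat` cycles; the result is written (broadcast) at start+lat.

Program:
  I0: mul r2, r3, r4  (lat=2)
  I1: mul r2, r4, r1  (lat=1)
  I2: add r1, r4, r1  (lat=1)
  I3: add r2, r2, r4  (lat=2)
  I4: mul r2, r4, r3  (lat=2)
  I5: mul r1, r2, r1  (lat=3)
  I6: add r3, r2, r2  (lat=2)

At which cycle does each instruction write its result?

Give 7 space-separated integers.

Answer: 3 3 4 6 7 10 9

Derivation:
I0 mul r2: issue@1 deps=(None,None) exec_start@1 write@3
I1 mul r2: issue@2 deps=(None,None) exec_start@2 write@3
I2 add r1: issue@3 deps=(None,None) exec_start@3 write@4
I3 add r2: issue@4 deps=(1,None) exec_start@4 write@6
I4 mul r2: issue@5 deps=(None,None) exec_start@5 write@7
I5 mul r1: issue@6 deps=(4,2) exec_start@7 write@10
I6 add r3: issue@7 deps=(4,4) exec_start@7 write@9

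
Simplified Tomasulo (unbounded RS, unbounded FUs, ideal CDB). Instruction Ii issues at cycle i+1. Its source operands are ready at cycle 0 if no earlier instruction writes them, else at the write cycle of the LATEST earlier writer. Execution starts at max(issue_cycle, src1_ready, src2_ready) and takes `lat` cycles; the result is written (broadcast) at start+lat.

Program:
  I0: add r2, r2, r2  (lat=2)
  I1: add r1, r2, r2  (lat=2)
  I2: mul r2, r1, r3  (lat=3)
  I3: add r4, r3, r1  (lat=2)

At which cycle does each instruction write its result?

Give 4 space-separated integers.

I0 add r2: issue@1 deps=(None,None) exec_start@1 write@3
I1 add r1: issue@2 deps=(0,0) exec_start@3 write@5
I2 mul r2: issue@3 deps=(1,None) exec_start@5 write@8
I3 add r4: issue@4 deps=(None,1) exec_start@5 write@7

Answer: 3 5 8 7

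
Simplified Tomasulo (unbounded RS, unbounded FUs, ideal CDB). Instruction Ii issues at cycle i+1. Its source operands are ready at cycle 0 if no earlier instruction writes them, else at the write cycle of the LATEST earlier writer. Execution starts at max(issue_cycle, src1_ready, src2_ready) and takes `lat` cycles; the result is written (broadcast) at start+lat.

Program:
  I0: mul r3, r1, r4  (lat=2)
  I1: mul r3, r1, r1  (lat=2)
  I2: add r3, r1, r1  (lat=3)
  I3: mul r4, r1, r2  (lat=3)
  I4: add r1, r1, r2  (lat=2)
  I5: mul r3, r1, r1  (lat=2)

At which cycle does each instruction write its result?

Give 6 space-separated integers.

I0 mul r3: issue@1 deps=(None,None) exec_start@1 write@3
I1 mul r3: issue@2 deps=(None,None) exec_start@2 write@4
I2 add r3: issue@3 deps=(None,None) exec_start@3 write@6
I3 mul r4: issue@4 deps=(None,None) exec_start@4 write@7
I4 add r1: issue@5 deps=(None,None) exec_start@5 write@7
I5 mul r3: issue@6 deps=(4,4) exec_start@7 write@9

Answer: 3 4 6 7 7 9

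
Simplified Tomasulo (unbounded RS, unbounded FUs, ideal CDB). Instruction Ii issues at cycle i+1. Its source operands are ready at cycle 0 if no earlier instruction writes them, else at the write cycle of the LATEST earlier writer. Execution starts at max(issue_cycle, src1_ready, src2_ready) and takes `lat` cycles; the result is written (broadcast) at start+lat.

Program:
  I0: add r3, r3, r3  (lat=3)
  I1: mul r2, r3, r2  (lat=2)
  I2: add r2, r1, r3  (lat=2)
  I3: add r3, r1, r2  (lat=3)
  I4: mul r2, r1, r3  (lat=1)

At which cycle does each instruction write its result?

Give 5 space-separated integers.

Answer: 4 6 6 9 10

Derivation:
I0 add r3: issue@1 deps=(None,None) exec_start@1 write@4
I1 mul r2: issue@2 deps=(0,None) exec_start@4 write@6
I2 add r2: issue@3 deps=(None,0) exec_start@4 write@6
I3 add r3: issue@4 deps=(None,2) exec_start@6 write@9
I4 mul r2: issue@5 deps=(None,3) exec_start@9 write@10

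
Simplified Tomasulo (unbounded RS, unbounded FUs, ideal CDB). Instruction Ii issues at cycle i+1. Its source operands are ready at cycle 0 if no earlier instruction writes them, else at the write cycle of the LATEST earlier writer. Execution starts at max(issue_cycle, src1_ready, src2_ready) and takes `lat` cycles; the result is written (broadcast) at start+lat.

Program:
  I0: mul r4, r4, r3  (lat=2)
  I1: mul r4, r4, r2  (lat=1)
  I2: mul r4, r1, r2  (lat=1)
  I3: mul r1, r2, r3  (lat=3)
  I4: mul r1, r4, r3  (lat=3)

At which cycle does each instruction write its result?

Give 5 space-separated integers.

Answer: 3 4 4 7 8

Derivation:
I0 mul r4: issue@1 deps=(None,None) exec_start@1 write@3
I1 mul r4: issue@2 deps=(0,None) exec_start@3 write@4
I2 mul r4: issue@3 deps=(None,None) exec_start@3 write@4
I3 mul r1: issue@4 deps=(None,None) exec_start@4 write@7
I4 mul r1: issue@5 deps=(2,None) exec_start@5 write@8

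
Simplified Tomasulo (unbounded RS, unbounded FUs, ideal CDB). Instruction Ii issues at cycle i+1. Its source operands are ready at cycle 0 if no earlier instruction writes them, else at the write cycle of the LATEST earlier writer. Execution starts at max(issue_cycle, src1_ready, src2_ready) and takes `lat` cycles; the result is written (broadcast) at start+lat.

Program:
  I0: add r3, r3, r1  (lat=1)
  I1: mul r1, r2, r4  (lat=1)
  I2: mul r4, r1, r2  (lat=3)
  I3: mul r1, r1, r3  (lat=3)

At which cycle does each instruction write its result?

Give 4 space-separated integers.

I0 add r3: issue@1 deps=(None,None) exec_start@1 write@2
I1 mul r1: issue@2 deps=(None,None) exec_start@2 write@3
I2 mul r4: issue@3 deps=(1,None) exec_start@3 write@6
I3 mul r1: issue@4 deps=(1,0) exec_start@4 write@7

Answer: 2 3 6 7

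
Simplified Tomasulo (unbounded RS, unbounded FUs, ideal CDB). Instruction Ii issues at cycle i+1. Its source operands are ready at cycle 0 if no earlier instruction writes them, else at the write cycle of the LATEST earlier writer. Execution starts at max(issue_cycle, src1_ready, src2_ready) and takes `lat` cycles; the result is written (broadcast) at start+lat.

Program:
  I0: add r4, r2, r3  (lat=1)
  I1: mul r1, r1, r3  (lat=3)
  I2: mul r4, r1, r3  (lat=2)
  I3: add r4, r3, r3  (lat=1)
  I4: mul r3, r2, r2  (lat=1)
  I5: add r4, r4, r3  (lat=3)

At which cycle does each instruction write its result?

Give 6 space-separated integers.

Answer: 2 5 7 5 6 9

Derivation:
I0 add r4: issue@1 deps=(None,None) exec_start@1 write@2
I1 mul r1: issue@2 deps=(None,None) exec_start@2 write@5
I2 mul r4: issue@3 deps=(1,None) exec_start@5 write@7
I3 add r4: issue@4 deps=(None,None) exec_start@4 write@5
I4 mul r3: issue@5 deps=(None,None) exec_start@5 write@6
I5 add r4: issue@6 deps=(3,4) exec_start@6 write@9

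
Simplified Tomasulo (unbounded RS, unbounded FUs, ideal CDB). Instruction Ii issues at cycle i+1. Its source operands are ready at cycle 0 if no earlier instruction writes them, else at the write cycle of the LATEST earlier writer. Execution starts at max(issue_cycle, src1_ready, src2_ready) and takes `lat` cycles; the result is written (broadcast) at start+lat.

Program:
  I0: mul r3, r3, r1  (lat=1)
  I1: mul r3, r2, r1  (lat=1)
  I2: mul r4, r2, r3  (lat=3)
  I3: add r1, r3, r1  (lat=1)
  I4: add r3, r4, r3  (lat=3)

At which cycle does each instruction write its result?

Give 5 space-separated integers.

I0 mul r3: issue@1 deps=(None,None) exec_start@1 write@2
I1 mul r3: issue@2 deps=(None,None) exec_start@2 write@3
I2 mul r4: issue@3 deps=(None,1) exec_start@3 write@6
I3 add r1: issue@4 deps=(1,None) exec_start@4 write@5
I4 add r3: issue@5 deps=(2,1) exec_start@6 write@9

Answer: 2 3 6 5 9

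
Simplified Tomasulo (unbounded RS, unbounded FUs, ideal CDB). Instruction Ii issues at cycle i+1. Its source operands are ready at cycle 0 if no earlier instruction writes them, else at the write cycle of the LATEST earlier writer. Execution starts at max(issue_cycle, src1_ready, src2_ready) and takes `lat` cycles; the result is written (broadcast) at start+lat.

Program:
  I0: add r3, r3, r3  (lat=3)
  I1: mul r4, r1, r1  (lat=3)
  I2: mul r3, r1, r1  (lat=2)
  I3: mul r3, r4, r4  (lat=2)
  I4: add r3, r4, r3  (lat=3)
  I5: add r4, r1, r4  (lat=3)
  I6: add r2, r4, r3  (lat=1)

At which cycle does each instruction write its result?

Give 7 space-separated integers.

Answer: 4 5 5 7 10 9 11

Derivation:
I0 add r3: issue@1 deps=(None,None) exec_start@1 write@4
I1 mul r4: issue@2 deps=(None,None) exec_start@2 write@5
I2 mul r3: issue@3 deps=(None,None) exec_start@3 write@5
I3 mul r3: issue@4 deps=(1,1) exec_start@5 write@7
I4 add r3: issue@5 deps=(1,3) exec_start@7 write@10
I5 add r4: issue@6 deps=(None,1) exec_start@6 write@9
I6 add r2: issue@7 deps=(5,4) exec_start@10 write@11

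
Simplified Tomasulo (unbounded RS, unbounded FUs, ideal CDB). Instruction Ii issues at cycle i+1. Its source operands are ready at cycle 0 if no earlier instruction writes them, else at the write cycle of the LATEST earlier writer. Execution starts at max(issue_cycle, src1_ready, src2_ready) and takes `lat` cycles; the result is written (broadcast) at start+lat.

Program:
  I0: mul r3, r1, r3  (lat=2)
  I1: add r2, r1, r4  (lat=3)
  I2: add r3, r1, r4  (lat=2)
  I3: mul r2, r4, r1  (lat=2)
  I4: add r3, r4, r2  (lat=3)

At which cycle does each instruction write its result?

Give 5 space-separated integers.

I0 mul r3: issue@1 deps=(None,None) exec_start@1 write@3
I1 add r2: issue@2 deps=(None,None) exec_start@2 write@5
I2 add r3: issue@3 deps=(None,None) exec_start@3 write@5
I3 mul r2: issue@4 deps=(None,None) exec_start@4 write@6
I4 add r3: issue@5 deps=(None,3) exec_start@6 write@9

Answer: 3 5 5 6 9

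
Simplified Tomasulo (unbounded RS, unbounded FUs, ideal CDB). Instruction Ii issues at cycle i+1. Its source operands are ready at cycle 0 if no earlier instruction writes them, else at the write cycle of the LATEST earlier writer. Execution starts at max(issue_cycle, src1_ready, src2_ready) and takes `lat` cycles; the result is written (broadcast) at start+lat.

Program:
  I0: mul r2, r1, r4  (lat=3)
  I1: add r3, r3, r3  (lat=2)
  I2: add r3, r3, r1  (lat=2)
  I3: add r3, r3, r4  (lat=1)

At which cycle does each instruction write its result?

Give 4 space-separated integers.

I0 mul r2: issue@1 deps=(None,None) exec_start@1 write@4
I1 add r3: issue@2 deps=(None,None) exec_start@2 write@4
I2 add r3: issue@3 deps=(1,None) exec_start@4 write@6
I3 add r3: issue@4 deps=(2,None) exec_start@6 write@7

Answer: 4 4 6 7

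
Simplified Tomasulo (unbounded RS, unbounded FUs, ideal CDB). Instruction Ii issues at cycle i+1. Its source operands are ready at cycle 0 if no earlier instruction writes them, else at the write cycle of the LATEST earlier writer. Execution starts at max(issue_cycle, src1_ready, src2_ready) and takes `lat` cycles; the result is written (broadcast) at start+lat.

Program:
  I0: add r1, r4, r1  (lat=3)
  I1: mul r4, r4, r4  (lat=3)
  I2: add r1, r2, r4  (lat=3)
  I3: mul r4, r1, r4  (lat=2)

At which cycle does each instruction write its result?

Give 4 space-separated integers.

I0 add r1: issue@1 deps=(None,None) exec_start@1 write@4
I1 mul r4: issue@2 deps=(None,None) exec_start@2 write@5
I2 add r1: issue@3 deps=(None,1) exec_start@5 write@8
I3 mul r4: issue@4 deps=(2,1) exec_start@8 write@10

Answer: 4 5 8 10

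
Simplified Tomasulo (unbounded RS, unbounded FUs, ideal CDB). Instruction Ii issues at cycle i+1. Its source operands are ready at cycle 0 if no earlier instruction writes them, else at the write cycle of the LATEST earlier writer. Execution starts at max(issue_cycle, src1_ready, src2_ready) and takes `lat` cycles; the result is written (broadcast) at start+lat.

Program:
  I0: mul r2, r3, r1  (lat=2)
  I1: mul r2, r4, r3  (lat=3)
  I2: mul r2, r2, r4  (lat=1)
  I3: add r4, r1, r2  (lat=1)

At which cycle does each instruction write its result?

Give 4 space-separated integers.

Answer: 3 5 6 7

Derivation:
I0 mul r2: issue@1 deps=(None,None) exec_start@1 write@3
I1 mul r2: issue@2 deps=(None,None) exec_start@2 write@5
I2 mul r2: issue@3 deps=(1,None) exec_start@5 write@6
I3 add r4: issue@4 deps=(None,2) exec_start@6 write@7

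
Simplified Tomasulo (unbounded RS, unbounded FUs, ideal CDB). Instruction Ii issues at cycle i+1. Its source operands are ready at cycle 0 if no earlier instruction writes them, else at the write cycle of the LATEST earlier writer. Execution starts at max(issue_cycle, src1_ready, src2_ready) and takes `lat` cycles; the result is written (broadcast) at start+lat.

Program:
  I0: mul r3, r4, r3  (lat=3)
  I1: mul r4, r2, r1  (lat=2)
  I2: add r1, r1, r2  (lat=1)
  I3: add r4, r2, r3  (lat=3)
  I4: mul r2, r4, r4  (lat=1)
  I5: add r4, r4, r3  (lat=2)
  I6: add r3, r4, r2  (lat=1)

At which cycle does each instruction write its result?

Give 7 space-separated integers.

I0 mul r3: issue@1 deps=(None,None) exec_start@1 write@4
I1 mul r4: issue@2 deps=(None,None) exec_start@2 write@4
I2 add r1: issue@3 deps=(None,None) exec_start@3 write@4
I3 add r4: issue@4 deps=(None,0) exec_start@4 write@7
I4 mul r2: issue@5 deps=(3,3) exec_start@7 write@8
I5 add r4: issue@6 deps=(3,0) exec_start@7 write@9
I6 add r3: issue@7 deps=(5,4) exec_start@9 write@10

Answer: 4 4 4 7 8 9 10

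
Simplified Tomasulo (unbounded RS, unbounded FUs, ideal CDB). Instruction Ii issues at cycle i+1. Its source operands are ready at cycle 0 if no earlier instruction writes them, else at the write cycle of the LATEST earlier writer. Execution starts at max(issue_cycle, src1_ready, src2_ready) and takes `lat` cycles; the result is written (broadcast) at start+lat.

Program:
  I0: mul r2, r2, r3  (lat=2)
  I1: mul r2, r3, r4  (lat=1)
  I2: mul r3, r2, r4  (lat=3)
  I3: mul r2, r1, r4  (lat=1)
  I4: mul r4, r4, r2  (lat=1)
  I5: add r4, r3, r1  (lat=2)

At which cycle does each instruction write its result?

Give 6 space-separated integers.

Answer: 3 3 6 5 6 8

Derivation:
I0 mul r2: issue@1 deps=(None,None) exec_start@1 write@3
I1 mul r2: issue@2 deps=(None,None) exec_start@2 write@3
I2 mul r3: issue@3 deps=(1,None) exec_start@3 write@6
I3 mul r2: issue@4 deps=(None,None) exec_start@4 write@5
I4 mul r4: issue@5 deps=(None,3) exec_start@5 write@6
I5 add r4: issue@6 deps=(2,None) exec_start@6 write@8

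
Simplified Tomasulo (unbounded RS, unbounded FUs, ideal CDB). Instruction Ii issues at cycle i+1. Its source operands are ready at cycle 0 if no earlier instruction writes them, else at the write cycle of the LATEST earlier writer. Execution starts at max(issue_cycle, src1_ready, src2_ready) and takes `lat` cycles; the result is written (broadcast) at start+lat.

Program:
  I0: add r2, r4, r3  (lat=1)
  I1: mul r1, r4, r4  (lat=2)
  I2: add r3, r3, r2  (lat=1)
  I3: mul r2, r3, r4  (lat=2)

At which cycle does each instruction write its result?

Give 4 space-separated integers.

I0 add r2: issue@1 deps=(None,None) exec_start@1 write@2
I1 mul r1: issue@2 deps=(None,None) exec_start@2 write@4
I2 add r3: issue@3 deps=(None,0) exec_start@3 write@4
I3 mul r2: issue@4 deps=(2,None) exec_start@4 write@6

Answer: 2 4 4 6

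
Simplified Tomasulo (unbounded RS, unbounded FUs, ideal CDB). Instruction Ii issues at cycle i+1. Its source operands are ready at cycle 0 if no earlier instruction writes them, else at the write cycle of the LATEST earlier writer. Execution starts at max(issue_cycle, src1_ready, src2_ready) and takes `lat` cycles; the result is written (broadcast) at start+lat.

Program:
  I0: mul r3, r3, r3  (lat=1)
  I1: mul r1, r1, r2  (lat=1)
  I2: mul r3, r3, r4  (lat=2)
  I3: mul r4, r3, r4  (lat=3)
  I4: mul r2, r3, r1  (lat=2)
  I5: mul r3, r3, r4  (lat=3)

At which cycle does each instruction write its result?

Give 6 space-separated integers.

Answer: 2 3 5 8 7 11

Derivation:
I0 mul r3: issue@1 deps=(None,None) exec_start@1 write@2
I1 mul r1: issue@2 deps=(None,None) exec_start@2 write@3
I2 mul r3: issue@3 deps=(0,None) exec_start@3 write@5
I3 mul r4: issue@4 deps=(2,None) exec_start@5 write@8
I4 mul r2: issue@5 deps=(2,1) exec_start@5 write@7
I5 mul r3: issue@6 deps=(2,3) exec_start@8 write@11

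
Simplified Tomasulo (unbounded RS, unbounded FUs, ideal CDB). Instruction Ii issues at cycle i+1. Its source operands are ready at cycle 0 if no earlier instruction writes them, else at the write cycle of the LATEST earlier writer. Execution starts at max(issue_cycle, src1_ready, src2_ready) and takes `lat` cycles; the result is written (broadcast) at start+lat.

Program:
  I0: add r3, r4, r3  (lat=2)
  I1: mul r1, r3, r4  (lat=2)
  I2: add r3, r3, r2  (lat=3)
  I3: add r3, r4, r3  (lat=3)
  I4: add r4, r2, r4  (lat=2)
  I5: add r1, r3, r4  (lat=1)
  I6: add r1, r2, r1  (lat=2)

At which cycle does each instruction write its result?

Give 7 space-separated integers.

Answer: 3 5 6 9 7 10 12

Derivation:
I0 add r3: issue@1 deps=(None,None) exec_start@1 write@3
I1 mul r1: issue@2 deps=(0,None) exec_start@3 write@5
I2 add r3: issue@3 deps=(0,None) exec_start@3 write@6
I3 add r3: issue@4 deps=(None,2) exec_start@6 write@9
I4 add r4: issue@5 deps=(None,None) exec_start@5 write@7
I5 add r1: issue@6 deps=(3,4) exec_start@9 write@10
I6 add r1: issue@7 deps=(None,5) exec_start@10 write@12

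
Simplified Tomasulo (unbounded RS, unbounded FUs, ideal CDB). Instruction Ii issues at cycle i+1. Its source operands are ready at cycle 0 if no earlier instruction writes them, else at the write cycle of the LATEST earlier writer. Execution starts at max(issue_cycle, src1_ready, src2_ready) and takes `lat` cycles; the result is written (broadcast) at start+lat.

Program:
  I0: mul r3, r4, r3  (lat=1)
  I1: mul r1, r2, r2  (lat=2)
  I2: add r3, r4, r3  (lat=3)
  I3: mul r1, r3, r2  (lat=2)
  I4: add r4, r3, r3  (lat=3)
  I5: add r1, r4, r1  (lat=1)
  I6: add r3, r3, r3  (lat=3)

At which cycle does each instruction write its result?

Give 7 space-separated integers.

I0 mul r3: issue@1 deps=(None,None) exec_start@1 write@2
I1 mul r1: issue@2 deps=(None,None) exec_start@2 write@4
I2 add r3: issue@3 deps=(None,0) exec_start@3 write@6
I3 mul r1: issue@4 deps=(2,None) exec_start@6 write@8
I4 add r4: issue@5 deps=(2,2) exec_start@6 write@9
I5 add r1: issue@6 deps=(4,3) exec_start@9 write@10
I6 add r3: issue@7 deps=(2,2) exec_start@7 write@10

Answer: 2 4 6 8 9 10 10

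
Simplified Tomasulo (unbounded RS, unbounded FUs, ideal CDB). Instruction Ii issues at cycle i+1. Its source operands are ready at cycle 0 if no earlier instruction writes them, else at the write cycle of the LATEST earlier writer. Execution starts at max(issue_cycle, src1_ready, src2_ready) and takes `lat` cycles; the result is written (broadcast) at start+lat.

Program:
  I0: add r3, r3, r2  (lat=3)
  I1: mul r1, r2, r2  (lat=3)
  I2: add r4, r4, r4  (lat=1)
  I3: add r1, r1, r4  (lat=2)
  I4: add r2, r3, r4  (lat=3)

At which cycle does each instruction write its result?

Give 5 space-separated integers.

Answer: 4 5 4 7 8

Derivation:
I0 add r3: issue@1 deps=(None,None) exec_start@1 write@4
I1 mul r1: issue@2 deps=(None,None) exec_start@2 write@5
I2 add r4: issue@3 deps=(None,None) exec_start@3 write@4
I3 add r1: issue@4 deps=(1,2) exec_start@5 write@7
I4 add r2: issue@5 deps=(0,2) exec_start@5 write@8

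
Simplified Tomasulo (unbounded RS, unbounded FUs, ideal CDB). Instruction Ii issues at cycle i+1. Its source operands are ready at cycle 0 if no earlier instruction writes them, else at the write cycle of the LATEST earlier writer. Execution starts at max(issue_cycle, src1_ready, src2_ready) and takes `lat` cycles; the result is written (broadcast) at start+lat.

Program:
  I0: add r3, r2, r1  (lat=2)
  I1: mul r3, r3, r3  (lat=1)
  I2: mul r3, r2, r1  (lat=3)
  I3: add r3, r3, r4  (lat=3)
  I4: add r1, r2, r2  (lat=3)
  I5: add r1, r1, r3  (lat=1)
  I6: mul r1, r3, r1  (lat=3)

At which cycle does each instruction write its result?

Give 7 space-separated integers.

I0 add r3: issue@1 deps=(None,None) exec_start@1 write@3
I1 mul r3: issue@2 deps=(0,0) exec_start@3 write@4
I2 mul r3: issue@3 deps=(None,None) exec_start@3 write@6
I3 add r3: issue@4 deps=(2,None) exec_start@6 write@9
I4 add r1: issue@5 deps=(None,None) exec_start@5 write@8
I5 add r1: issue@6 deps=(4,3) exec_start@9 write@10
I6 mul r1: issue@7 deps=(3,5) exec_start@10 write@13

Answer: 3 4 6 9 8 10 13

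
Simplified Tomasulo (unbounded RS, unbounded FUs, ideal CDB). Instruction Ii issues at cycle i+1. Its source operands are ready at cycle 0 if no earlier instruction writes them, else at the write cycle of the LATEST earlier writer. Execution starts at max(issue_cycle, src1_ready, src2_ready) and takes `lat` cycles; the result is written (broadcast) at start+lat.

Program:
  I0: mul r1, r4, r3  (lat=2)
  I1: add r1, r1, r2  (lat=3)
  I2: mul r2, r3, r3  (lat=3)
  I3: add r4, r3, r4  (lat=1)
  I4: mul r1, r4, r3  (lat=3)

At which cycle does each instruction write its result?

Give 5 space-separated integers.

I0 mul r1: issue@1 deps=(None,None) exec_start@1 write@3
I1 add r1: issue@2 deps=(0,None) exec_start@3 write@6
I2 mul r2: issue@3 deps=(None,None) exec_start@3 write@6
I3 add r4: issue@4 deps=(None,None) exec_start@4 write@5
I4 mul r1: issue@5 deps=(3,None) exec_start@5 write@8

Answer: 3 6 6 5 8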